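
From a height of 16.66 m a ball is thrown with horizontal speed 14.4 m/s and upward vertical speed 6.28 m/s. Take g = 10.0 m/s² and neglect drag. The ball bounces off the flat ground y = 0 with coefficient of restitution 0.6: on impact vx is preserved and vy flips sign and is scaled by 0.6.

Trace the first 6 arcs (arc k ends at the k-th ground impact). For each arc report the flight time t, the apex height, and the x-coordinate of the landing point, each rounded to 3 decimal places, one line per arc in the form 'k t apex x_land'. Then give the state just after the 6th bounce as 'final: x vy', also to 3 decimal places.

Arc 1: start y=16.660, vy=6.280 → t=2.558, apex=18.632, x_land=36.841, impact vy=-19.304
  bounce: vy ← 0.6·19.304 = 11.582
Arc 2: start y=0.000, vy=11.582 → t=2.316, apex=6.707, x_land=70.198, impact vy=-11.582
  bounce: vy ← 0.6·11.582 = 6.949
Arc 3: start y=0.000, vy=6.949 → t=1.390, apex=2.415, x_land=90.212, impact vy=-6.949
  bounce: vy ← 0.6·6.949 = 4.170
Arc 4: start y=0.000, vy=4.170 → t=0.834, apex=0.869, x_land=102.221, impact vy=-4.170
  bounce: vy ← 0.6·4.170 = 2.502
Arc 5: start y=0.000, vy=2.502 → t=0.500, apex=0.313, x_land=109.426, impact vy=-2.502
  bounce: vy ← 0.6·2.502 = 1.501
Arc 6: start y=0.000, vy=1.501 → t=0.300, apex=0.113, x_land=113.749, impact vy=-1.501
  bounce: vy ← 0.6·1.501 = 0.901

1 2.558 18.632 36.841
2 2.316 6.707 70.198
3 1.390 2.415 90.212
4 0.834 0.869 102.221
5 0.500 0.313 109.426
6 0.300 0.113 113.749
final: 113.749 0.901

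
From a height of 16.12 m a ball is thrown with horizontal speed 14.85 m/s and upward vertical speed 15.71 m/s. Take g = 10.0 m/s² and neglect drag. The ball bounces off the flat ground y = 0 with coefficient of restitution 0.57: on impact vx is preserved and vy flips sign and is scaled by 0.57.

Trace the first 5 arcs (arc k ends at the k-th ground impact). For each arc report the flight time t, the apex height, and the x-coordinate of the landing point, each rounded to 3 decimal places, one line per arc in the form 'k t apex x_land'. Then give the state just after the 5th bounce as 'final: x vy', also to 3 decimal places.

1 3.957 28.460 58.758
2 2.720 9.247 99.148
3 1.550 3.004 122.170
4 0.884 0.976 135.292
5 0.504 0.317 142.772
final: 142.772 1.436

Arc 1: start y=16.120, vy=15.710 → t=3.957, apex=28.460, x_land=58.758, impact vy=-23.858
  bounce: vy ← 0.57·23.858 = 13.599
Arc 2: start y=0.000, vy=13.599 → t=2.720, apex=9.247, x_land=99.148, impact vy=-13.599
  bounce: vy ← 0.57·13.599 = 7.751
Arc 3: start y=0.000, vy=7.751 → t=1.550, apex=3.004, x_land=122.170, impact vy=-7.751
  bounce: vy ← 0.57·7.751 = 4.418
Arc 4: start y=0.000, vy=4.418 → t=0.884, apex=0.976, x_land=135.292, impact vy=-4.418
  bounce: vy ← 0.57·4.418 = 2.518
Arc 5: start y=0.000, vy=2.518 → t=0.504, apex=0.317, x_land=142.772, impact vy=-2.518
  bounce: vy ← 0.57·2.518 = 1.436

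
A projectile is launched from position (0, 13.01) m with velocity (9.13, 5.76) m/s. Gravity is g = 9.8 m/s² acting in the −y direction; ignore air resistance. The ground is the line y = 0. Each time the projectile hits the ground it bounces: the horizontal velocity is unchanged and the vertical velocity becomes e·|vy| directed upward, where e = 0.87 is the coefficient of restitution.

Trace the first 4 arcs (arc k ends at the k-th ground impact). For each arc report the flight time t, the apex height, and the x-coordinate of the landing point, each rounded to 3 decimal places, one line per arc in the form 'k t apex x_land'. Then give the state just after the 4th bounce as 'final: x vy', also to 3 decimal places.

1 2.320 14.703 21.181
2 3.014 11.128 48.700
3 2.622 8.423 72.640
4 2.281 6.375 93.469
final: 93.469 9.725

Arc 1: start y=13.010, vy=5.760 → t=2.320, apex=14.703, x_land=21.181, impact vy=-16.976
  bounce: vy ← 0.87·16.976 = 14.769
Arc 2: start y=0.000, vy=14.769 → t=3.014, apex=11.128, x_land=48.700, impact vy=-14.769
  bounce: vy ← 0.87·14.769 = 12.849
Arc 3: start y=0.000, vy=12.849 → t=2.622, apex=8.423, x_land=72.640, impact vy=-12.849
  bounce: vy ← 0.87·12.849 = 11.179
Arc 4: start y=0.000, vy=11.179 → t=2.281, apex=6.375, x_land=93.469, impact vy=-11.179
  bounce: vy ← 0.87·11.179 = 9.725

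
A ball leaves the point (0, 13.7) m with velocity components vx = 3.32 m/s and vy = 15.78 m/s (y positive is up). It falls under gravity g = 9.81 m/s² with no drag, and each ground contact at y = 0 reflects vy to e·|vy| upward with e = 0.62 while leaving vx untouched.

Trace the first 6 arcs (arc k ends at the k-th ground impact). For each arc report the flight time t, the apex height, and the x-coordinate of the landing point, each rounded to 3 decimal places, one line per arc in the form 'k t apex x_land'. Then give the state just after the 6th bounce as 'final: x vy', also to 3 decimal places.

Arc 1: start y=13.700, vy=15.780 → t=3.928, apex=26.392, x_land=13.041, impact vy=-22.755
  bounce: vy ← 0.62·22.755 = 14.108
Arc 2: start y=0.000, vy=14.108 → t=2.876, apex=10.145, x_land=22.591, impact vy=-14.108
  bounce: vy ← 0.62·14.108 = 8.747
Arc 3: start y=0.000, vy=8.747 → t=1.783, apex=3.900, x_land=28.511, impact vy=-8.747
  bounce: vy ← 0.62·8.747 = 5.423
Arc 4: start y=0.000, vy=5.423 → t=1.106, apex=1.499, x_land=32.182, impact vy=-5.423
  bounce: vy ← 0.62·5.423 = 3.362
Arc 5: start y=0.000, vy=3.362 → t=0.686, apex=0.576, x_land=34.458, impact vy=-3.362
  bounce: vy ← 0.62·3.362 = 2.085
Arc 6: start y=0.000, vy=2.085 → t=0.425, apex=0.222, x_land=35.869, impact vy=-2.085
  bounce: vy ← 0.62·2.085 = 1.293

1 3.928 26.392 13.041
2 2.876 10.145 22.591
3 1.783 3.900 28.511
4 1.106 1.499 32.182
5 0.686 0.576 34.458
6 0.425 0.222 35.869
final: 35.869 1.293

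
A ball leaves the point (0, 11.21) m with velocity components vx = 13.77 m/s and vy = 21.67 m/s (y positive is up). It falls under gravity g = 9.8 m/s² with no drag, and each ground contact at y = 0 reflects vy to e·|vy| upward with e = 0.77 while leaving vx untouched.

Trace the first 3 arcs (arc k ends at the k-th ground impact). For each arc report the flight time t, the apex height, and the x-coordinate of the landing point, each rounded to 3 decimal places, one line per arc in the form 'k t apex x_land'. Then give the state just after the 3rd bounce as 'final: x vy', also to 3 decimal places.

Arc 1: start y=11.210, vy=21.670 → t=4.890, apex=35.169, x_land=67.339, impact vy=-26.255
  bounce: vy ← 0.77·26.255 = 20.216
Arc 2: start y=0.000, vy=20.216 → t=4.126, apex=20.851, x_land=124.150, impact vy=-20.216
  bounce: vy ← 0.77·20.216 = 15.566
Arc 3: start y=0.000, vy=15.566 → t=3.177, apex=12.363, x_land=167.895, impact vy=-15.566
  bounce: vy ← 0.77·15.566 = 11.986

1 4.890 35.169 67.339
2 4.126 20.851 124.150
3 3.177 12.363 167.895
final: 167.895 11.986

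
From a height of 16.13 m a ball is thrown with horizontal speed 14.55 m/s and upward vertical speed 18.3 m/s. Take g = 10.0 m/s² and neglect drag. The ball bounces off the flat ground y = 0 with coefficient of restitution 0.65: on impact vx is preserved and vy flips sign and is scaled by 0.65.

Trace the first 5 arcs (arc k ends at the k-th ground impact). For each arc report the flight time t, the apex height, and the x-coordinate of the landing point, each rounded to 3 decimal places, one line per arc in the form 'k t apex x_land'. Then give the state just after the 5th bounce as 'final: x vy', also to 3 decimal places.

1 4.394 32.874 63.935
2 3.333 13.889 112.436
3 2.167 5.868 143.962
4 1.408 2.479 164.453
5 0.915 1.048 177.773
final: 177.773 2.975

Arc 1: start y=16.130, vy=18.300 → t=4.394, apex=32.874, x_land=63.935, impact vy=-25.642
  bounce: vy ← 0.65·25.642 = 16.667
Arc 2: start y=0.000, vy=16.667 → t=3.333, apex=13.889, x_land=112.436, impact vy=-16.667
  bounce: vy ← 0.65·16.667 = 10.834
Arc 3: start y=0.000, vy=10.834 → t=2.167, apex=5.868, x_land=143.962, impact vy=-10.834
  bounce: vy ← 0.65·10.834 = 7.042
Arc 4: start y=0.000, vy=7.042 → t=1.408, apex=2.479, x_land=164.453, impact vy=-7.042
  bounce: vy ← 0.65·7.042 = 4.577
Arc 5: start y=0.000, vy=4.577 → t=0.915, apex=1.048, x_land=177.773, impact vy=-4.577
  bounce: vy ← 0.65·4.577 = 2.975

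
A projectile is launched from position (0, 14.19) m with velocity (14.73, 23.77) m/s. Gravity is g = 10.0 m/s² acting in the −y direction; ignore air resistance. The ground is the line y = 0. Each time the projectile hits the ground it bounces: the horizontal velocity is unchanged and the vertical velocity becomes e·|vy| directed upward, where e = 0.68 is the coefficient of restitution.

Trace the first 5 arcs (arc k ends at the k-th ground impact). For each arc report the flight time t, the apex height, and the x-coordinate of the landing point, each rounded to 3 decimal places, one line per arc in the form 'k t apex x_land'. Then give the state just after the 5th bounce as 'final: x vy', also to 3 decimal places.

Arc 1: start y=14.190, vy=23.770 → t=5.290, apex=42.441, x_land=77.928, impact vy=-29.134
  bounce: vy ← 0.68·29.134 = 19.811
Arc 2: start y=0.000, vy=19.811 → t=3.962, apex=19.625, x_land=136.293, impact vy=-19.811
  bounce: vy ← 0.68·19.811 = 13.472
Arc 3: start y=0.000, vy=13.472 → t=2.694, apex=9.074, x_land=175.980, impact vy=-13.472
  bounce: vy ← 0.68·13.472 = 9.161
Arc 4: start y=0.000, vy=9.161 → t=1.832, apex=4.196, x_land=202.968, impact vy=-9.161
  bounce: vy ← 0.68·9.161 = 6.229
Arc 5: start y=0.000, vy=6.229 → t=1.246, apex=1.940, x_land=221.320, impact vy=-6.229
  bounce: vy ← 0.68·6.229 = 4.236

1 5.290 42.441 77.928
2 3.962 19.625 136.293
3 2.694 9.074 175.980
4 1.832 4.196 202.968
5 1.246 1.940 221.320
final: 221.320 4.236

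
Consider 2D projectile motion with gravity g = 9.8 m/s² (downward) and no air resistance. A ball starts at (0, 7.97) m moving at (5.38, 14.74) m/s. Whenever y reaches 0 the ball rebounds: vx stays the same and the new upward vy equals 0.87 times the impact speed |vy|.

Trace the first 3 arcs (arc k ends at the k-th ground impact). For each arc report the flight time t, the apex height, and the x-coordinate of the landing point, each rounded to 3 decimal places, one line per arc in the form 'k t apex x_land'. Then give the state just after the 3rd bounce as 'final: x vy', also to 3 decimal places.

Arc 1: start y=7.970, vy=14.740 → t=3.476, apex=19.055, x_land=18.701, impact vy=-19.326
  bounce: vy ← 0.87·19.326 = 16.813
Arc 2: start y=0.000, vy=16.813 → t=3.431, apex=14.423, x_land=37.162, impact vy=-16.813
  bounce: vy ← 0.87·16.813 = 14.628
Arc 3: start y=0.000, vy=14.628 → t=2.985, apex=10.917, x_land=53.222, impact vy=-14.628
  bounce: vy ← 0.87·14.628 = 12.726

1 3.476 19.055 18.701
2 3.431 14.423 37.162
3 2.985 10.917 53.222
final: 53.222 12.726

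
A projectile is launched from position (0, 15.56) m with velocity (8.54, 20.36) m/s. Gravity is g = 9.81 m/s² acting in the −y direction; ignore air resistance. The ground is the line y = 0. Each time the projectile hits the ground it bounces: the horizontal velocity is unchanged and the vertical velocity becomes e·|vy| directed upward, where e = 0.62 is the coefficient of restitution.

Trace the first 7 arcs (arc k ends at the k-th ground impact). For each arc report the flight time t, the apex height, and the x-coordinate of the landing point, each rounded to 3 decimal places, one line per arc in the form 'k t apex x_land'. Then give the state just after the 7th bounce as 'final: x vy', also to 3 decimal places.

Arc 1: start y=15.560, vy=20.360 → t=4.810, apex=36.688, x_land=41.080, impact vy=-26.829
  bounce: vy ← 0.62·26.829 = 16.634
Arc 2: start y=0.000, vy=16.634 → t=3.391, apex=14.103, x_land=70.042, impact vy=-16.634
  bounce: vy ← 0.62·16.634 = 10.313
Arc 3: start y=0.000, vy=10.313 → t=2.103, apex=5.421, x_land=87.998, impact vy=-10.313
  bounce: vy ← 0.62·10.313 = 6.394
Arc 4: start y=0.000, vy=6.394 → t=1.304, apex=2.084, x_land=99.131, impact vy=-6.394
  bounce: vy ← 0.62·6.394 = 3.964
Arc 5: start y=0.000, vy=3.964 → t=0.808, apex=0.801, x_land=106.033, impact vy=-3.964
  bounce: vy ← 0.62·3.964 = 2.458
Arc 6: start y=0.000, vy=2.458 → t=0.501, apex=0.308, x_land=110.313, impact vy=-2.458
  bounce: vy ← 0.62·2.458 = 1.524
Arc 7: start y=0.000, vy=1.524 → t=0.311, apex=0.118, x_land=112.966, impact vy=-1.524
  bounce: vy ← 0.62·1.524 = 0.945

1 4.810 36.688 41.080
2 3.391 14.103 70.042
3 2.103 5.421 87.998
4 1.304 2.084 99.131
5 0.808 0.801 106.033
6 0.501 0.308 110.313
7 0.311 0.118 112.966
final: 112.966 0.945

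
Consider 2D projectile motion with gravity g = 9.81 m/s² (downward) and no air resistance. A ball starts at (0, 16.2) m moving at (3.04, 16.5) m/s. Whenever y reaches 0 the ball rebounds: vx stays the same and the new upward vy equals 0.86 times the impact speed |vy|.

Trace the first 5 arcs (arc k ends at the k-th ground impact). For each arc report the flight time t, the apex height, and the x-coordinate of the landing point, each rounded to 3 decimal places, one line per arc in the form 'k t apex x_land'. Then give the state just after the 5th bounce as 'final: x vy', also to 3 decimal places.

Arc 1: start y=16.200, vy=16.500 → t=4.158, apex=30.076, x_land=12.641, impact vy=-24.292
  bounce: vy ← 0.86·24.292 = 20.891
Arc 2: start y=0.000, vy=20.891 → t=4.259, apex=22.244, x_land=25.589, impact vy=-20.891
  bounce: vy ← 0.86·20.891 = 17.966
Arc 3: start y=0.000, vy=17.966 → t=3.663, apex=16.452, x_land=36.724, impact vy=-17.966
  bounce: vy ← 0.86·17.966 = 15.451
Arc 4: start y=0.000, vy=15.451 → t=3.150, apex=12.168, x_land=46.300, impact vy=-15.451
  bounce: vy ← 0.86·15.451 = 13.288
Arc 5: start y=0.000, vy=13.288 → t=2.709, apex=8.999, x_land=54.535, impact vy=-13.288
  bounce: vy ← 0.86·13.288 = 11.428

1 4.158 30.076 12.641
2 4.259 22.244 25.589
3 3.663 16.452 36.724
4 3.150 12.168 46.300
5 2.709 8.999 54.535
final: 54.535 11.428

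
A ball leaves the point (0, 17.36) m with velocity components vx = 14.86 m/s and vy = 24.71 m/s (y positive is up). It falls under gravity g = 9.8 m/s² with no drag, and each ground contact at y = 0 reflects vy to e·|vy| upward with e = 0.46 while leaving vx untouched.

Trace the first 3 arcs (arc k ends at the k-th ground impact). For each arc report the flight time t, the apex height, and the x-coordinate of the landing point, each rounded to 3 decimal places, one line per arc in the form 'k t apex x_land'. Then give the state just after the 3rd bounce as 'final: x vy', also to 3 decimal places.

Arc 1: start y=17.360, vy=24.710 → t=5.668, apex=48.512, x_land=84.225, impact vy=-30.836
  bounce: vy ← 0.46·30.836 = 14.184
Arc 2: start y=0.000, vy=14.184 → t=2.895, apex=10.265, x_land=127.242, impact vy=-14.184
  bounce: vy ← 0.46·14.184 = 6.525
Arc 3: start y=0.000, vy=6.525 → t=1.332, apex=2.172, x_land=147.029, impact vy=-6.525
  bounce: vy ← 0.46·6.525 = 3.001

1 5.668 48.512 84.225
2 2.895 10.265 127.242
3 1.332 2.172 147.029
final: 147.029 3.001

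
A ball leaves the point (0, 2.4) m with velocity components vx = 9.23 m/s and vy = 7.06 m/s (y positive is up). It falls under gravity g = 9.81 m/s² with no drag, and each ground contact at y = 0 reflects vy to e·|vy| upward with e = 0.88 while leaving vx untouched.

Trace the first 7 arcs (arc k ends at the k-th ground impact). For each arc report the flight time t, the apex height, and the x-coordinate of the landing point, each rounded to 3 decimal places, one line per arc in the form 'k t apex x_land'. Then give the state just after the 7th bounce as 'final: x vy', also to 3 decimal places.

Arc 1: start y=2.400, vy=7.060 → t=1.723, apex=4.940, x_land=15.906, impact vy=-9.845
  bounce: vy ← 0.88·9.845 = 8.664
Arc 2: start y=0.000, vy=8.664 → t=1.766, apex=3.826, x_land=32.209, impact vy=-8.664
  bounce: vy ← 0.88·8.664 = 7.624
Arc 3: start y=0.000, vy=7.624 → t=1.554, apex=2.963, x_land=46.556, impact vy=-7.624
  bounce: vy ← 0.88·7.624 = 6.709
Arc 4: start y=0.000, vy=6.709 → t=1.368, apex=2.294, x_land=59.182, impact vy=-6.709
  bounce: vy ← 0.88·6.709 = 5.904
Arc 5: start y=0.000, vy=5.904 → t=1.204, apex=1.777, x_land=70.292, impact vy=-5.904
  bounce: vy ← 0.88·5.904 = 5.196
Arc 6: start y=0.000, vy=5.196 → t=1.059, apex=1.376, x_land=80.069, impact vy=-5.196
  bounce: vy ← 0.88·5.196 = 4.572
Arc 7: start y=0.000, vy=4.572 → t=0.932, apex=1.066, x_land=88.673, impact vy=-4.572
  bounce: vy ← 0.88·4.572 = 4.024

1 1.723 4.940 15.906
2 1.766 3.826 32.209
3 1.554 2.963 46.556
4 1.368 2.294 59.182
5 1.204 1.777 70.292
6 1.059 1.376 80.069
7 0.932 1.066 88.673
final: 88.673 4.024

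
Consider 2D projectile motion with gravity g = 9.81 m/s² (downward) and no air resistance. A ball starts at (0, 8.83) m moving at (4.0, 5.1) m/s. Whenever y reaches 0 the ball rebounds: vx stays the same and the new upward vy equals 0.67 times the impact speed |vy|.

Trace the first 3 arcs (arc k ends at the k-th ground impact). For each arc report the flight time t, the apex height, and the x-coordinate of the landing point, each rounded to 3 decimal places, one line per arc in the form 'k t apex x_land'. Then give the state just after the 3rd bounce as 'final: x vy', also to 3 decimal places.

Arc 1: start y=8.830, vy=5.100 → t=1.959, apex=10.156, x_land=7.835, impact vy=-14.116
  bounce: vy ← 0.67·14.116 = 9.458
Arc 2: start y=0.000, vy=9.458 → t=1.928, apex=4.559, x_land=15.548, impact vy=-9.458
  bounce: vy ← 0.67·9.458 = 6.337
Arc 3: start y=0.000, vy=6.337 → t=1.292, apex=2.046, x_land=20.715, impact vy=-6.337
  bounce: vy ← 0.67·6.337 = 4.245

1 1.959 10.156 7.835
2 1.928 4.559 15.548
3 1.292 2.046 20.715
final: 20.715 4.245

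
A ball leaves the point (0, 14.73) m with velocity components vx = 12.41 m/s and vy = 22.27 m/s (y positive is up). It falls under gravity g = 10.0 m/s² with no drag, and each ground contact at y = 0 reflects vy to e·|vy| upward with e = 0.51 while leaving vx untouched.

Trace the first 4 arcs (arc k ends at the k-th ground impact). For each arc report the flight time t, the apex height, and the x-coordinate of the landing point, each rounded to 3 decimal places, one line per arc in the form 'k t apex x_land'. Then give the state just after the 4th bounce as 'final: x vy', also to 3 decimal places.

Arc 1: start y=14.730, vy=22.270 → t=5.039, apex=39.528, x_land=62.530, impact vy=-28.117
  bounce: vy ← 0.51·28.117 = 14.340
Arc 2: start y=0.000, vy=14.340 → t=2.868, apex=10.281, x_land=98.121, impact vy=-14.340
  bounce: vy ← 0.51·14.340 = 7.313
Arc 3: start y=0.000, vy=7.313 → t=1.463, apex=2.674, x_land=116.272, impact vy=-7.313
  bounce: vy ← 0.51·7.313 = 3.730
Arc 4: start y=0.000, vy=3.730 → t=0.746, apex=0.696, x_land=125.529, impact vy=-3.730
  bounce: vy ← 0.51·3.730 = 1.902

1 5.039 39.528 62.530
2 2.868 10.281 98.121
3 1.463 2.674 116.272
4 0.746 0.696 125.529
final: 125.529 1.902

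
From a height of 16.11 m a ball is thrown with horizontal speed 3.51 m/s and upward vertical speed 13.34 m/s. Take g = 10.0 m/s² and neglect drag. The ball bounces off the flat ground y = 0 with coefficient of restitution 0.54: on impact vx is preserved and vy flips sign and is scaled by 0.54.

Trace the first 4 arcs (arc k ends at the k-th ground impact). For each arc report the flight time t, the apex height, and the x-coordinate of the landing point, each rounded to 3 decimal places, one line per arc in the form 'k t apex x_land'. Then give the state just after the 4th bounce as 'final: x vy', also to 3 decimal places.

1 3.570 25.008 12.532
2 2.415 7.292 21.010
3 1.304 2.126 25.588
4 0.704 0.620 28.060
final: 28.060 1.902

Arc 1: start y=16.110, vy=13.340 → t=3.570, apex=25.008, x_land=12.532, impact vy=-22.364
  bounce: vy ← 0.54·22.364 = 12.077
Arc 2: start y=0.000, vy=12.077 → t=2.415, apex=7.292, x_land=21.010, impact vy=-12.077
  bounce: vy ← 0.54·12.077 = 6.521
Arc 3: start y=0.000, vy=6.521 → t=1.304, apex=2.126, x_land=25.588, impact vy=-6.521
  bounce: vy ← 0.54·6.521 = 3.522
Arc 4: start y=0.000, vy=3.522 → t=0.704, apex=0.620, x_land=28.060, impact vy=-3.522
  bounce: vy ← 0.54·3.522 = 1.902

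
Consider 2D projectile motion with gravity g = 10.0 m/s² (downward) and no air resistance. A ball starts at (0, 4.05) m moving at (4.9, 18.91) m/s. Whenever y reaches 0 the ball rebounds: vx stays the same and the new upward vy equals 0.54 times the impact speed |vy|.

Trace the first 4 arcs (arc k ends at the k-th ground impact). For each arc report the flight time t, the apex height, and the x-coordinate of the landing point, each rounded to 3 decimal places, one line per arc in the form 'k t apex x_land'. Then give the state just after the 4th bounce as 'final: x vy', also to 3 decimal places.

1 3.985 21.929 19.528
2 2.262 6.395 30.610
3 1.221 1.865 36.595
4 0.660 0.544 39.827
final: 39.827 1.781

Arc 1: start y=4.050, vy=18.910 → t=3.985, apex=21.929, x_land=19.528, impact vy=-20.942
  bounce: vy ← 0.54·20.942 = 11.309
Arc 2: start y=0.000, vy=11.309 → t=2.262, apex=6.395, x_land=30.610, impact vy=-11.309
  bounce: vy ← 0.54·11.309 = 6.107
Arc 3: start y=0.000, vy=6.107 → t=1.221, apex=1.865, x_land=36.595, impact vy=-6.107
  bounce: vy ← 0.54·6.107 = 3.298
Arc 4: start y=0.000, vy=3.298 → t=0.660, apex=0.544, x_land=39.827, impact vy=-3.298
  bounce: vy ← 0.54·3.298 = 1.781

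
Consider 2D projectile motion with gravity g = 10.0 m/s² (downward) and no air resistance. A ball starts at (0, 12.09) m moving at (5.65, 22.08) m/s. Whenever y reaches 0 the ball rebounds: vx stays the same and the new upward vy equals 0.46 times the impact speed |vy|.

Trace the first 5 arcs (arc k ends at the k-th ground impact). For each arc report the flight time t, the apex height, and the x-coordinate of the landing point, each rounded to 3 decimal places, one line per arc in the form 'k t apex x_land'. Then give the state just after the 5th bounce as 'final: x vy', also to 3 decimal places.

Arc 1: start y=12.090, vy=22.080 → t=4.909, apex=36.466, x_land=27.734, impact vy=-27.006
  bounce: vy ← 0.46·27.006 = 12.423
Arc 2: start y=0.000, vy=12.423 → t=2.485, apex=7.716, x_land=41.771, impact vy=-12.423
  bounce: vy ← 0.46·12.423 = 5.714
Arc 3: start y=0.000, vy=5.714 → t=1.143, apex=1.633, x_land=48.229, impact vy=-5.714
  bounce: vy ← 0.46·5.714 = 2.629
Arc 4: start y=0.000, vy=2.629 → t=0.526, apex=0.345, x_land=51.199, impact vy=-2.629
  bounce: vy ← 0.46·2.629 = 1.209
Arc 5: start y=0.000, vy=1.209 → t=0.242, apex=0.073, x_land=52.565, impact vy=-1.209
  bounce: vy ← 0.46·1.209 = 0.556

1 4.909 36.466 27.734
2 2.485 7.716 41.771
3 1.143 1.633 48.229
4 0.526 0.345 51.199
5 0.242 0.073 52.565
final: 52.565 0.556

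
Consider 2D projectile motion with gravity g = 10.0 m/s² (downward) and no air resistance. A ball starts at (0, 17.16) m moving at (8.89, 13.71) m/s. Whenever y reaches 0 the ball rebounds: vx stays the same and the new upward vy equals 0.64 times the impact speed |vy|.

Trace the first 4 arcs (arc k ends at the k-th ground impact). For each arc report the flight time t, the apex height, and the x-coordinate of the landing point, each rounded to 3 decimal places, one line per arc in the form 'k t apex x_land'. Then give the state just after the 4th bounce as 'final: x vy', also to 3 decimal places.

Arc 1: start y=17.160, vy=13.710 → t=3.676, apex=26.558, x_land=32.677, impact vy=-23.047
  bounce: vy ← 0.64·23.047 = 14.750
Arc 2: start y=0.000, vy=14.750 → t=2.950, apex=10.878, x_land=58.903, impact vy=-14.750
  bounce: vy ← 0.64·14.750 = 9.440
Arc 3: start y=0.000, vy=9.440 → t=1.888, apex=4.456, x_land=75.687, impact vy=-9.440
  bounce: vy ← 0.64·9.440 = 6.042
Arc 4: start y=0.000, vy=6.042 → t=1.208, apex=1.825, x_land=86.429, impact vy=-6.042
  bounce: vy ← 0.64·6.042 = 3.867

1 3.676 26.558 32.677
2 2.950 10.878 58.903
3 1.888 4.456 75.687
4 1.208 1.825 86.429
final: 86.429 3.867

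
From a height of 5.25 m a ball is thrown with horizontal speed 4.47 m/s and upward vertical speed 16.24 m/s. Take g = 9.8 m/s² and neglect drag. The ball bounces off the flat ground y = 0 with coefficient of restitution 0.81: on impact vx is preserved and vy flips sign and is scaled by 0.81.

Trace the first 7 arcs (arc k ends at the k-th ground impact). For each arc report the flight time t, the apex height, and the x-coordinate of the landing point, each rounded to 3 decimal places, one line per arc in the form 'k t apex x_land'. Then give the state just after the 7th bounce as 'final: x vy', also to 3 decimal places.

Arc 1: start y=5.250, vy=16.240 → t=3.611, apex=18.706, x_land=16.141, impact vy=-19.148
  bounce: vy ← 0.81·19.148 = 15.510
Arc 2: start y=0.000, vy=15.510 → t=3.165, apex=12.273, x_land=30.290, impact vy=-15.510
  bounce: vy ← 0.81·15.510 = 12.563
Arc 3: start y=0.000, vy=12.563 → t=2.564, apex=8.052, x_land=41.750, impact vy=-12.563
  bounce: vy ← 0.81·12.563 = 10.176
Arc 4: start y=0.000, vy=10.176 → t=2.077, apex=5.283, x_land=51.033, impact vy=-10.176
  bounce: vy ← 0.81·10.176 = 8.242
Arc 5: start y=0.000, vy=8.242 → t=1.682, apex=3.466, x_land=58.552, impact vy=-8.242
  bounce: vy ← 0.81·8.242 = 6.676
Arc 6: start y=0.000, vy=6.676 → t=1.363, apex=2.274, x_land=64.643, impact vy=-6.676
  bounce: vy ← 0.81·6.676 = 5.408
Arc 7: start y=0.000, vy=5.408 → t=1.104, apex=1.492, x_land=69.576, impact vy=-5.408
  bounce: vy ← 0.81·5.408 = 4.380

1 3.611 18.706 16.141
2 3.165 12.273 30.290
3 2.564 8.052 41.750
4 2.077 5.283 51.033
5 1.682 3.466 58.552
6 1.363 2.274 64.643
7 1.104 1.492 69.576
final: 69.576 4.380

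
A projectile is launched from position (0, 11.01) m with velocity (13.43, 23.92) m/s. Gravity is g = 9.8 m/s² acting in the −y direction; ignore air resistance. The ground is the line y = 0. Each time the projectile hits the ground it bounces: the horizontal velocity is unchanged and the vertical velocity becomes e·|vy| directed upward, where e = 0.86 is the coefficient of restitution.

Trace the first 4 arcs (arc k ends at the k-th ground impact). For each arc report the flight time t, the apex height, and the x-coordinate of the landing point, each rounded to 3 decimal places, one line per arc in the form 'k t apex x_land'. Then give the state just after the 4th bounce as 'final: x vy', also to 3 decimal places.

Arc 1: start y=11.010, vy=23.920 → t=5.305, apex=40.202, x_land=71.248, impact vy=-28.071
  bounce: vy ← 0.86·28.071 = 24.141
Arc 2: start y=0.000, vy=24.141 → t=4.927, apex=29.734, x_land=137.414, impact vy=-24.141
  bounce: vy ← 0.86·24.141 = 20.761
Arc 3: start y=0.000, vy=20.761 → t=4.237, apex=21.991, x_land=194.316, impact vy=-20.761
  bounce: vy ← 0.86·20.761 = 17.855
Arc 4: start y=0.000, vy=17.855 → t=3.644, apex=16.264, x_land=243.252, impact vy=-17.855
  bounce: vy ← 0.86·17.855 = 15.355

1 5.305 40.202 71.248
2 4.927 29.734 137.414
3 4.237 21.991 194.316
4 3.644 16.264 243.252
final: 243.252 15.355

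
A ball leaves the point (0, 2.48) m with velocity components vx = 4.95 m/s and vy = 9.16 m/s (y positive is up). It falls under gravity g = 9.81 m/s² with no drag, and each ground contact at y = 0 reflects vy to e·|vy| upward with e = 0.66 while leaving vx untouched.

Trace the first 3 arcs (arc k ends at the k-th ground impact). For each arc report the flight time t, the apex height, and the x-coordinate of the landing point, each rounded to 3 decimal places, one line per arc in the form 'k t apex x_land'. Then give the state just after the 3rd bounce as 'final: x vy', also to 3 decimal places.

1 2.107 6.757 10.432
2 1.549 2.943 18.100
3 1.022 1.282 23.162
final: 23.162 3.310

Arc 1: start y=2.480, vy=9.160 → t=2.107, apex=6.757, x_land=10.432, impact vy=-11.514
  bounce: vy ← 0.66·11.514 = 7.599
Arc 2: start y=0.000, vy=7.599 → t=1.549, apex=2.943, x_land=18.100, impact vy=-7.599
  bounce: vy ← 0.66·7.599 = 5.015
Arc 3: start y=0.000, vy=5.015 → t=1.022, apex=1.282, x_land=23.162, impact vy=-5.015
  bounce: vy ← 0.66·5.015 = 3.310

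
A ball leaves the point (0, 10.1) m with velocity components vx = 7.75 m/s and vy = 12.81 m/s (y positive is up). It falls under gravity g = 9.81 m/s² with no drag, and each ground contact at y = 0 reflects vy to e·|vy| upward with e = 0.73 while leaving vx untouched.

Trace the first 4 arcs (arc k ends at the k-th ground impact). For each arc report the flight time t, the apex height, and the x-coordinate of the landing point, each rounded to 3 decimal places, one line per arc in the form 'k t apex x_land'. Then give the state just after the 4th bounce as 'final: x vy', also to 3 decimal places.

Arc 1: start y=10.100, vy=12.810 → t=3.246, apex=18.464, x_land=25.156, impact vy=-19.033
  bounce: vy ← 0.73·19.033 = 13.894
Arc 2: start y=0.000, vy=13.894 → t=2.833, apex=9.839, x_land=47.109, impact vy=-13.894
  bounce: vy ← 0.73·13.894 = 10.143
Arc 3: start y=0.000, vy=10.143 → t=2.068, apex=5.243, x_land=63.135, impact vy=-10.143
  bounce: vy ← 0.73·10.143 = 7.404
Arc 4: start y=0.000, vy=7.404 → t=1.510, apex=2.794, x_land=74.834, impact vy=-7.404
  bounce: vy ← 0.73·7.404 = 5.405

1 3.246 18.464 25.156
2 2.833 9.839 47.109
3 2.068 5.243 63.135
4 1.510 2.794 74.834
final: 74.834 5.405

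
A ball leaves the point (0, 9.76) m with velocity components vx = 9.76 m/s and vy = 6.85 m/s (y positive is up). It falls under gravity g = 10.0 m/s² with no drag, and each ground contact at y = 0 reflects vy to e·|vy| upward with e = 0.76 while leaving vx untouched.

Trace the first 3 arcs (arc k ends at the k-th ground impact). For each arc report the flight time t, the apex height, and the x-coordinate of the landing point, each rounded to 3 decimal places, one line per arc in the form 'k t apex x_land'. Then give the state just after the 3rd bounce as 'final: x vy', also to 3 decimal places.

1 2.241 12.106 21.872
2 2.365 6.992 44.956
3 1.798 4.039 62.500
final: 62.500 6.831

Arc 1: start y=9.760, vy=6.850 → t=2.241, apex=12.106, x_land=21.872, impact vy=-15.560
  bounce: vy ← 0.76·15.560 = 11.826
Arc 2: start y=0.000, vy=11.826 → t=2.365, apex=6.992, x_land=44.956, impact vy=-11.826
  bounce: vy ← 0.76·11.826 = 8.988
Arc 3: start y=0.000, vy=8.988 → t=1.798, apex=4.039, x_land=62.500, impact vy=-8.988
  bounce: vy ← 0.76·8.988 = 6.831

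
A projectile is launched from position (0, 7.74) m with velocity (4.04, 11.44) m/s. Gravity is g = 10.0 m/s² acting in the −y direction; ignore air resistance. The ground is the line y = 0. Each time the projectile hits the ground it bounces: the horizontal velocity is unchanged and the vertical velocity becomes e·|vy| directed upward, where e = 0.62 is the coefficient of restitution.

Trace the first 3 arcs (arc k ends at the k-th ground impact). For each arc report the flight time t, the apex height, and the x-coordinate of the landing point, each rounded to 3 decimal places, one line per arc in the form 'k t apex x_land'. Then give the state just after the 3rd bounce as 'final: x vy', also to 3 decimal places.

Arc 1: start y=7.740, vy=11.440 → t=2.834, apex=14.284, x_land=11.450, impact vy=-16.902
  bounce: vy ← 0.62·16.902 = 10.479
Arc 2: start y=0.000, vy=10.479 → t=2.096, apex=5.491, x_land=19.917, impact vy=-10.479
  bounce: vy ← 0.62·10.479 = 6.497
Arc 3: start y=0.000, vy=6.497 → t=1.299, apex=2.111, x_land=25.167, impact vy=-6.497
  bounce: vy ← 0.62·6.497 = 4.028

1 2.834 14.284 11.450
2 2.096 5.491 19.917
3 1.299 2.111 25.167
final: 25.167 4.028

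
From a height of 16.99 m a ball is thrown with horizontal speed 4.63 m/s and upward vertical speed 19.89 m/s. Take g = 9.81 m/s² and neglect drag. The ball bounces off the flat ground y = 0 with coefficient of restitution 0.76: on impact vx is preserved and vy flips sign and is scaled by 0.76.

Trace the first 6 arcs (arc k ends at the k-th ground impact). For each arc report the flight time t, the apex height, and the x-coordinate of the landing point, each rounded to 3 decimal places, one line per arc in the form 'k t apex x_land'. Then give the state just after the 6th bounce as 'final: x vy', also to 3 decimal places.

1 4.780 37.154 22.130
2 4.183 21.460 41.499
3 3.179 12.395 56.220
4 2.416 7.160 67.407
5 1.836 4.135 75.910
6 1.396 2.389 82.371
final: 82.371 5.203

Arc 1: start y=16.990, vy=19.890 → t=4.780, apex=37.154, x_land=22.130, impact vy=-26.999
  bounce: vy ← 0.76·26.999 = 20.519
Arc 2: start y=0.000, vy=20.519 → t=4.183, apex=21.460, x_land=41.499, impact vy=-20.519
  bounce: vy ← 0.76·20.519 = 15.595
Arc 3: start y=0.000, vy=15.595 → t=3.179, apex=12.395, x_land=56.220, impact vy=-15.595
  bounce: vy ← 0.76·15.595 = 11.852
Arc 4: start y=0.000, vy=11.852 → t=2.416, apex=7.160, x_land=67.407, impact vy=-11.852
  bounce: vy ← 0.76·11.852 = 9.008
Arc 5: start y=0.000, vy=9.008 → t=1.836, apex=4.135, x_land=75.910, impact vy=-9.008
  bounce: vy ← 0.76·9.008 = 6.846
Arc 6: start y=0.000, vy=6.846 → t=1.396, apex=2.389, x_land=82.371, impact vy=-6.846
  bounce: vy ← 0.76·6.846 = 5.203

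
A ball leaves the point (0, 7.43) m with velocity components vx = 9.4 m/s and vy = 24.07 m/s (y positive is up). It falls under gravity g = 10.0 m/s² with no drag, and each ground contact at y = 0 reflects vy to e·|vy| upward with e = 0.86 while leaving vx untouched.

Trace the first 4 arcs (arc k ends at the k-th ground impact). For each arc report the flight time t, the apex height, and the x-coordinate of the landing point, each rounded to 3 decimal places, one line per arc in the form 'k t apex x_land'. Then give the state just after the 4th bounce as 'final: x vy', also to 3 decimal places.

1 5.105 36.398 47.988
2 4.641 26.920 91.610
3 3.991 19.910 129.126
4 3.432 14.726 161.389
final: 161.389 14.759

Arc 1: start y=7.430, vy=24.070 → t=5.105, apex=36.398, x_land=47.988, impact vy=-26.981
  bounce: vy ← 0.86·26.981 = 23.204
Arc 2: start y=0.000, vy=23.204 → t=4.641, apex=26.920, x_land=91.610, impact vy=-23.204
  bounce: vy ← 0.86·23.204 = 19.955
Arc 3: start y=0.000, vy=19.955 → t=3.991, apex=19.910, x_land=129.126, impact vy=-19.955
  bounce: vy ← 0.86·19.955 = 17.161
Arc 4: start y=0.000, vy=17.161 → t=3.432, apex=14.726, x_land=161.389, impact vy=-17.161
  bounce: vy ← 0.86·17.161 = 14.759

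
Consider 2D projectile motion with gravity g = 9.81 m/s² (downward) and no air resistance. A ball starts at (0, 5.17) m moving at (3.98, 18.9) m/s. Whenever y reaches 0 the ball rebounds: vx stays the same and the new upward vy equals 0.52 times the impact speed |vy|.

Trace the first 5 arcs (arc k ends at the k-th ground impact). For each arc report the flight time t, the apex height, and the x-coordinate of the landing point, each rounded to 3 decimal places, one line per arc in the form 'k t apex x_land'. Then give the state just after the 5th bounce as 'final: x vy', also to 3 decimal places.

1 4.110 23.376 16.357
2 2.270 6.321 25.393
3 1.181 1.709 30.092
4 0.614 0.462 32.535
5 0.319 0.125 33.806
final: 33.806 0.814

Arc 1: start y=5.170, vy=18.900 → t=4.110, apex=23.376, x_land=16.357, impact vy=-21.416
  bounce: vy ← 0.52·21.416 = 11.136
Arc 2: start y=0.000, vy=11.136 → t=2.270, apex=6.321, x_land=25.393, impact vy=-11.136
  bounce: vy ← 0.52·11.136 = 5.791
Arc 3: start y=0.000, vy=5.791 → t=1.181, apex=1.709, x_land=30.092, impact vy=-5.791
  bounce: vy ← 0.52·5.791 = 3.011
Arc 4: start y=0.000, vy=3.011 → t=0.614, apex=0.462, x_land=32.535, impact vy=-3.011
  bounce: vy ← 0.52·3.011 = 1.566
Arc 5: start y=0.000, vy=1.566 → t=0.319, apex=0.125, x_land=33.806, impact vy=-1.566
  bounce: vy ← 0.52·1.566 = 0.814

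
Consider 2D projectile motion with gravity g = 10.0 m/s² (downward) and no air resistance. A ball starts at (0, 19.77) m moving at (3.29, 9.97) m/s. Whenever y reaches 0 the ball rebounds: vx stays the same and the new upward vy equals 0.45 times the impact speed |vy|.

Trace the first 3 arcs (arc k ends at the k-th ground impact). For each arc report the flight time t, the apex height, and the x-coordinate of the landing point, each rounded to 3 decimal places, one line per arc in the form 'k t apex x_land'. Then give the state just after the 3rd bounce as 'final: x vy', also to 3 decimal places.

1 3.221 24.740 10.598
2 2.002 5.010 17.185
3 0.901 1.014 20.149
final: 20.149 2.027

Arc 1: start y=19.770, vy=9.970 → t=3.221, apex=24.740, x_land=10.598, impact vy=-22.244
  bounce: vy ← 0.45·22.244 = 10.010
Arc 2: start y=0.000, vy=10.010 → t=2.002, apex=5.010, x_land=17.185, impact vy=-10.010
  bounce: vy ← 0.45·10.010 = 4.504
Arc 3: start y=0.000, vy=4.504 → t=0.901, apex=1.014, x_land=20.149, impact vy=-4.504
  bounce: vy ← 0.45·4.504 = 2.027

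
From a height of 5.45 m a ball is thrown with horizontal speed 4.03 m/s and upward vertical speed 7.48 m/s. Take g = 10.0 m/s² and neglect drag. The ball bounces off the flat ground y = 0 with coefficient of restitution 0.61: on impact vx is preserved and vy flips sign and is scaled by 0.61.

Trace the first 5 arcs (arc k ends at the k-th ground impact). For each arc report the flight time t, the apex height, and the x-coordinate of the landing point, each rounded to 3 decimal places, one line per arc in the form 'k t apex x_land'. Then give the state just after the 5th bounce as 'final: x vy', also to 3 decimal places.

Arc 1: start y=5.450, vy=7.480 → t=2.032, apex=8.248, x_land=8.190, impact vy=-12.843
  bounce: vy ← 0.61·12.843 = 7.834
Arc 2: start y=0.000, vy=7.834 → t=1.567, apex=3.069, x_land=14.505, impact vy=-7.834
  bounce: vy ← 0.61·7.834 = 4.779
Arc 3: start y=0.000, vy=4.779 → t=0.956, apex=1.142, x_land=18.357, impact vy=-4.779
  bounce: vy ← 0.61·4.779 = 2.915
Arc 4: start y=0.000, vy=2.915 → t=0.583, apex=0.425, x_land=20.706, impact vy=-2.915
  bounce: vy ← 0.61·2.915 = 1.778
Arc 5: start y=0.000, vy=1.778 → t=0.356, apex=0.158, x_land=22.140, impact vy=-1.778
  bounce: vy ← 0.61·1.778 = 1.085

1 2.032 8.248 8.190
2 1.567 3.069 14.505
3 0.956 1.142 18.357
4 0.583 0.425 20.706
5 0.356 0.158 22.140
final: 22.140 1.085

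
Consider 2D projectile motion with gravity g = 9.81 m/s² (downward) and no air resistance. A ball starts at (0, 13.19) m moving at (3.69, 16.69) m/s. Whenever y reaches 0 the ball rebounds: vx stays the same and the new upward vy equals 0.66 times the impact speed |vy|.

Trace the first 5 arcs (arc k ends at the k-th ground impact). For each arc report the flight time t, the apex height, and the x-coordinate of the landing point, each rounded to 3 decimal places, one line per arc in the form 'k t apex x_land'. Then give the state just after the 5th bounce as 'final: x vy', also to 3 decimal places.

Arc 1: start y=13.190, vy=16.690 → t=4.064, apex=27.388, x_land=14.997, impact vy=-23.181
  bounce: vy ← 0.66·23.181 = 15.299
Arc 2: start y=0.000, vy=15.299 → t=3.119, apex=11.930, x_land=26.507, impact vy=-15.299
  bounce: vy ← 0.66·15.299 = 10.098
Arc 3: start y=0.000, vy=10.098 → t=2.059, apex=5.197, x_land=34.103, impact vy=-10.098
  bounce: vy ← 0.66·10.098 = 6.664
Arc 4: start y=0.000, vy=6.664 → t=1.359, apex=2.264, x_land=39.117, impact vy=-6.664
  bounce: vy ← 0.66·6.664 = 4.398
Arc 5: start y=0.000, vy=4.398 → t=0.897, apex=0.986, x_land=42.426, impact vy=-4.398
  bounce: vy ← 0.66·4.398 = 2.903

1 4.064 27.388 14.997
2 3.119 11.930 26.507
3 2.059 5.197 34.103
4 1.359 2.264 39.117
5 0.897 0.986 42.426
final: 42.426 2.903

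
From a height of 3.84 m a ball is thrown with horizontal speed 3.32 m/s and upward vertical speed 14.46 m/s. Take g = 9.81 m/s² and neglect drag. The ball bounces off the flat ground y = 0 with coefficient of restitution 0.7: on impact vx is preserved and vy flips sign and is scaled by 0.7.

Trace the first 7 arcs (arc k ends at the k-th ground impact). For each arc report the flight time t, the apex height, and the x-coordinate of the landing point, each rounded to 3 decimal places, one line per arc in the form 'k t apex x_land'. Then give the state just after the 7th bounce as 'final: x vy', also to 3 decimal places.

1 3.193 14.497 10.601
2 2.407 7.104 18.592
3 1.685 3.481 24.186
4 1.179 1.706 28.101
5 0.826 0.836 30.842
6 0.578 0.410 32.760
7 0.405 0.201 34.103
final: 34.103 1.389

Arc 1: start y=3.840, vy=14.460 → t=3.193, apex=14.497, x_land=10.601, impact vy=-16.865
  bounce: vy ← 0.7·16.865 = 11.806
Arc 2: start y=0.000, vy=11.806 → t=2.407, apex=7.104, x_land=18.592, impact vy=-11.806
  bounce: vy ← 0.7·11.806 = 8.264
Arc 3: start y=0.000, vy=8.264 → t=1.685, apex=3.481, x_land=24.186, impact vy=-8.264
  bounce: vy ← 0.7·8.264 = 5.785
Arc 4: start y=0.000, vy=5.785 → t=1.179, apex=1.706, x_land=28.101, impact vy=-5.785
  bounce: vy ← 0.7·5.785 = 4.049
Arc 5: start y=0.000, vy=4.049 → t=0.826, apex=0.836, x_land=30.842, impact vy=-4.049
  bounce: vy ← 0.7·4.049 = 2.835
Arc 6: start y=0.000, vy=2.835 → t=0.578, apex=0.410, x_land=32.760, impact vy=-2.835
  bounce: vy ← 0.7·2.835 = 1.984
Arc 7: start y=0.000, vy=1.984 → t=0.405, apex=0.201, x_land=34.103, impact vy=-1.984
  bounce: vy ← 0.7·1.984 = 1.389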